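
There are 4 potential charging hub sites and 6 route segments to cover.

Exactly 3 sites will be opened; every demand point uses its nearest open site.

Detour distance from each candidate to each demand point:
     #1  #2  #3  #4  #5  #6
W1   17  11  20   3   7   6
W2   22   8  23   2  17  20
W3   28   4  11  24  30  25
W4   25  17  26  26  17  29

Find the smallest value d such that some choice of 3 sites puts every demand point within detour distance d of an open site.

17

Open {W1, W2, W3}.
  Farthest demand point is #1 at detour distance 17 (to W1); all others are ≤ 17.
With {W1, W3, W4} the worst case is 17.
With {W1, W2, W4} the worst case is 20.
No size-3 selection achieves below 17.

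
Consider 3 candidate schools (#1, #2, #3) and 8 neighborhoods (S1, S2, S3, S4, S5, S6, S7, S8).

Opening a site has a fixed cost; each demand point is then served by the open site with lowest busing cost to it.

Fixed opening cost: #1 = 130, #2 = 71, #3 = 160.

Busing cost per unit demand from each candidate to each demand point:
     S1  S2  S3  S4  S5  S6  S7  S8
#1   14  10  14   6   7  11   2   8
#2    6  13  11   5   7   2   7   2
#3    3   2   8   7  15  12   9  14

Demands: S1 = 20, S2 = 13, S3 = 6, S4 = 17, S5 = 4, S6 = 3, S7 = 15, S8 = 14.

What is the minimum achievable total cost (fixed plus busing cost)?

617

Open {#2, #3}: assign each demand point to its cheapest open site.
  S1→#3 20×3=60, S2→#3 13×2=26, S3→#3 6×8=48, S4→#2 17×5=85, S5→#2 4×7=28, S6→#2 3×2=6, S7→#2 15×7=105, S8→#2 14×2=28
  busing cost 386, fixed 231 → total 617.
Compare {#1, #2, #3}: busing cost 311 + fixed 361 = 672.
Compare {#2}: busing cost 607 + fixed 71 = 678.
Compare {#1, #2}: busing cost 493 + fixed 201 = 694.
All other subsets cost ≥ 672. Minimum total cost: 617.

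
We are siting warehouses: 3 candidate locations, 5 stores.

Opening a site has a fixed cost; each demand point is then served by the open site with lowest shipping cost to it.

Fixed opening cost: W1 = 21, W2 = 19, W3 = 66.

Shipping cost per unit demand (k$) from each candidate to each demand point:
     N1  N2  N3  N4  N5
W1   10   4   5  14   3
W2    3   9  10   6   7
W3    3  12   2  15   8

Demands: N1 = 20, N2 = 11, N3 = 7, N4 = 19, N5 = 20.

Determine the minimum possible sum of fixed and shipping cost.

Open {W1, W2}: assign each demand point to its cheapest open site.
  N1→W2 20×3=60, N2→W1 11×4=44, N3→W1 7×5=35, N4→W2 19×6=114, N5→W1 20×3=60
  shipping cost 313, fixed 40 → total 353.
Compare {W1, W2, W3}: shipping cost 292 + fixed 106 = 398.
Compare {W2}: shipping cost 483 + fixed 19 = 502.
Compare {W2, W3}: shipping cost 427 + fixed 85 = 512.
All other subsets cost ≥ 398. Minimum total cost: 353.

353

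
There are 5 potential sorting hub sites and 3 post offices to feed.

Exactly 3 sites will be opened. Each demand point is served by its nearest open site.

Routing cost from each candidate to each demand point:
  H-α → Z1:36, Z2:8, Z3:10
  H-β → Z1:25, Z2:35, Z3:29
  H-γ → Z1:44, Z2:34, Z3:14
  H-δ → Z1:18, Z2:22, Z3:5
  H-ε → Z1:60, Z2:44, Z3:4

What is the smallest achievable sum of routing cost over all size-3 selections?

30

Open {H-α, H-δ, H-ε}.
  Z1→H-δ 18, Z2→H-α 8, Z3→H-ε 4  ⇒ total 30.
Compare {H-α, H-β, H-δ}: total 31.
Compare {H-α, H-γ, H-δ}: total 31.
No size-3 selection does better; minimum is 30.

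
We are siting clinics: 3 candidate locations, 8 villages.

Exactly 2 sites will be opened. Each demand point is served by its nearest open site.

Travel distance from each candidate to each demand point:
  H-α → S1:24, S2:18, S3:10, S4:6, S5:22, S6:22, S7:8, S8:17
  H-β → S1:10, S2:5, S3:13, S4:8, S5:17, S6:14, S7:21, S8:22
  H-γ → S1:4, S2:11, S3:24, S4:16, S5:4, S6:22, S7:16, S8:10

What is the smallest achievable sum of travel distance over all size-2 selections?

Open {H-β, H-γ}.
  S1→H-γ 4, S2→H-β 5, S3→H-β 13, S4→H-β 8, S5→H-γ 4, S6→H-β 14, S7→H-γ 16, S8→H-γ 10  ⇒ total 74.
Compare {H-α, H-γ}: total 75.
Compare {H-α, H-β}: total 87.

74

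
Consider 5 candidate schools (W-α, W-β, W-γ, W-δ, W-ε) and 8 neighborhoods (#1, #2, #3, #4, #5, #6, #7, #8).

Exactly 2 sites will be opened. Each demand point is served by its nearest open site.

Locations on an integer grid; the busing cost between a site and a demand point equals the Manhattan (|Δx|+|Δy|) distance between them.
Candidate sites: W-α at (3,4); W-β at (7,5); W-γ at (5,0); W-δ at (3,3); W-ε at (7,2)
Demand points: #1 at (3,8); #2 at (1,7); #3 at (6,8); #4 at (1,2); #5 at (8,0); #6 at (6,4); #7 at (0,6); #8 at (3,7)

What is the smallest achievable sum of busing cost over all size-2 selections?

Open {W-α, W-β}.
  #1→W-α 4, #2→W-α 5, #3→W-β 4, #4→W-α 4, #5→W-β 6, #6→W-β 2, #7→W-α 5, #8→W-α 3  ⇒ total 33.
Compare {W-α, W-γ}: total 34.
Compare {W-α, W-ε}: total 34.
No size-2 selection does better; minimum is 33.

33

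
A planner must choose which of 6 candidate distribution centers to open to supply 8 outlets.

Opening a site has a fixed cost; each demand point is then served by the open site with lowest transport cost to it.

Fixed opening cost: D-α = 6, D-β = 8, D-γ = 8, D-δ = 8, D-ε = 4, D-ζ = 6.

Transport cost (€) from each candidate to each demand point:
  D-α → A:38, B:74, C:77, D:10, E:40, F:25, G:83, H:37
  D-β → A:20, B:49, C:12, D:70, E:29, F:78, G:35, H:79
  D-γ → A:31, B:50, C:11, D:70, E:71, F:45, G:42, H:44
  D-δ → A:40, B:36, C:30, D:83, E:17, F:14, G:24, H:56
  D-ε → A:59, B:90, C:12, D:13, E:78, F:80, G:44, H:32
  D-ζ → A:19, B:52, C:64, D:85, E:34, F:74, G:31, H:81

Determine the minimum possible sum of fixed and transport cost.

Open {D-δ, D-ε, D-ζ}: assign each demand point to its cheapest open site.
  A→D-ζ 19, B→D-δ 36, C→D-ε 12, D→D-ε 13, E→D-δ 17, F→D-δ 14, G→D-δ 24, H→D-ε 32
  transport cost 167, fixed 18 → total 185.
Compare {D-β, D-δ, D-ε}: transport cost 168 + fixed 20 = 188.
Compare {D-α, D-δ, D-ε, D-ζ}: transport cost 164 + fixed 24 = 188.
Compare {D-α, D-β, D-δ, D-ε}: transport cost 165 + fixed 26 = 191.
All other subsets cost ≥ 188. Minimum total cost: 185.

185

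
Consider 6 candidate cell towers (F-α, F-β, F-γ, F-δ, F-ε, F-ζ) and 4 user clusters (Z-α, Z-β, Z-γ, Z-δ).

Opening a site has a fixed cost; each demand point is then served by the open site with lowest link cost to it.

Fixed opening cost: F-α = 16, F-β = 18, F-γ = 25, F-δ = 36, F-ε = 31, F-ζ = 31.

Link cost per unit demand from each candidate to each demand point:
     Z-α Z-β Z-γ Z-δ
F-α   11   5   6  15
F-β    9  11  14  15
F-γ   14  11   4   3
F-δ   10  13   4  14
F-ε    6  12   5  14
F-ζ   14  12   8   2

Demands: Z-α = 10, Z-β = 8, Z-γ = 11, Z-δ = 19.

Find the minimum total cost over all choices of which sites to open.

271

Open {F-α, F-ε, F-ζ}: assign each demand point to its cheapest open site.
  Z-α→F-ε 10×6=60, Z-β→F-α 8×5=40, Z-γ→F-ε 11×5=55, Z-δ→F-ζ 19×2=38
  link cost 193, fixed 78 → total 271.
Compare {F-α, F-γ, F-ε}: link cost 201 + fixed 72 = 273.
Compare {F-α, F-γ, F-ε, F-ζ}: link cost 182 + fixed 103 = 285.
Compare {F-α, F-β, F-ε, F-ζ}: link cost 193 + fixed 96 = 289.
All other subsets cost ≥ 273. Minimum total cost: 271.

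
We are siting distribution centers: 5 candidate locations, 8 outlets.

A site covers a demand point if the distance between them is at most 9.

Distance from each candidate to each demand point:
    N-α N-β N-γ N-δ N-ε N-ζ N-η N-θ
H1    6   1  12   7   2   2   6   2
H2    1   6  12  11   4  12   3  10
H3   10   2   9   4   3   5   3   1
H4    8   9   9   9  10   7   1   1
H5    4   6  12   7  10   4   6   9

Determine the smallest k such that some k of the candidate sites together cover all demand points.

Coverage sets (demand points within 9 of each site):
  H1: {N-α, N-β, N-δ, N-ε, N-ζ, N-η, N-θ}
  H2: {N-α, N-β, N-ε, N-η}
  H3: {N-β, N-γ, N-δ, N-ε, N-ζ, N-η, N-θ}
  H4: {N-α, N-β, N-γ, N-δ, N-ζ, N-η, N-θ}
  H5: {N-α, N-β, N-δ, N-ζ, N-η, N-θ}
No single site covers all 8 demand points.
But {H1, H3} covers everything, so the minimum is 2.

2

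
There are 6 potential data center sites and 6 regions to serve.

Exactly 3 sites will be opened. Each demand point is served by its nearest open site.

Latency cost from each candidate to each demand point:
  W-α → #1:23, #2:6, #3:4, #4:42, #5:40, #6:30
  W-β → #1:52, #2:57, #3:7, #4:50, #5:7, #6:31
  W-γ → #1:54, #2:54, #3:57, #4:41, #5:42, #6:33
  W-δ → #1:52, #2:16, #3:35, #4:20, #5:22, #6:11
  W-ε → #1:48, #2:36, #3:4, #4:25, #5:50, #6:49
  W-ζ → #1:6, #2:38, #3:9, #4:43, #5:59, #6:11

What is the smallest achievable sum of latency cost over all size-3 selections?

67

Open {W-β, W-δ, W-ζ}.
  #1→W-ζ 6, #2→W-δ 16, #3→W-β 7, #4→W-δ 20, #5→W-β 7, #6→W-δ 11  ⇒ total 67.
Compare {W-α, W-δ, W-ζ}: total 69.
Compare {W-α, W-β, W-δ}: total 71.
No size-3 selection does better; minimum is 67.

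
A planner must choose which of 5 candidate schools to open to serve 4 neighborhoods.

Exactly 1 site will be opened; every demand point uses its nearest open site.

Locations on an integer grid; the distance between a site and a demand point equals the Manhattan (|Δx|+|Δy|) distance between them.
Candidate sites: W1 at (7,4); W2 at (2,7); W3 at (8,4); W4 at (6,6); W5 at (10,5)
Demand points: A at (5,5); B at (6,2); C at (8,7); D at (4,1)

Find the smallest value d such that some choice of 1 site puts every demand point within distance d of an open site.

6

Open {W1}.
  Farthest demand point is D at distance 6 (to W1); all others are ≤ 6.
With {W3} the worst case is 7.
With {W4} the worst case is 7.
No size-1 selection achieves below 6.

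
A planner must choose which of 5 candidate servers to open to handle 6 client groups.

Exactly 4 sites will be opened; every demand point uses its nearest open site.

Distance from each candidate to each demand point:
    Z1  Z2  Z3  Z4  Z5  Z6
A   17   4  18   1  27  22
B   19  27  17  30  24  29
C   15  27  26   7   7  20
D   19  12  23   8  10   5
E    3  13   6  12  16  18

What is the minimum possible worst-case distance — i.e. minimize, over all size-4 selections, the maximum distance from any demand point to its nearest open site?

Open {A, C, D, E}.
  Farthest demand point is Z5 at distance 7 (to C); all others are ≤ 7.
With {A, B, D, E} the worst case is 10.
With {B, C, D, E} the worst case is 12.
No size-4 selection achieves below 7.

7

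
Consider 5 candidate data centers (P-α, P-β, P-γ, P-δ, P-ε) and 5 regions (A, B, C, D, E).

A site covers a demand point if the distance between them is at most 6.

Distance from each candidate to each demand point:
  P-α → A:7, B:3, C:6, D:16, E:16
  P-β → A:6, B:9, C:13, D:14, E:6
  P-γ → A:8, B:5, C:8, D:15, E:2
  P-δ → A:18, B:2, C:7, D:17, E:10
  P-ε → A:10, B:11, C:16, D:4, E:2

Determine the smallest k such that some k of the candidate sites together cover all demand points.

Coverage sets (demand points within 6 of each site):
  P-α: {B, C}
  P-β: {A, E}
  P-γ: {B, E}
  P-δ: {B}
  P-ε: {D, E}
No 2 sites suffice: every size-2 union leaves at least one demand point uncovered.
But {P-α, P-β, P-ε} covers everything, so the minimum is 3.

3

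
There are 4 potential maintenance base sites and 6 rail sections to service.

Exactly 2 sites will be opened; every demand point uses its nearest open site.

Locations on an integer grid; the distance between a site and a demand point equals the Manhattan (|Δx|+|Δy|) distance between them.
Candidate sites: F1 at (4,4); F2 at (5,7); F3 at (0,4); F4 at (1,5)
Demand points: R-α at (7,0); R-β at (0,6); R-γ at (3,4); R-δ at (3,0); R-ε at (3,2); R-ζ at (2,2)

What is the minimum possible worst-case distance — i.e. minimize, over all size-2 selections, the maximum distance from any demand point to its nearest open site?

7

Open {F1, F2}.
  Farthest demand point is R-α at distance 7 (to F1); all others are ≤ 7.
With {F1, F3} the worst case is 7.
With {F1, F4} the worst case is 7.
No size-2 selection achieves below 7.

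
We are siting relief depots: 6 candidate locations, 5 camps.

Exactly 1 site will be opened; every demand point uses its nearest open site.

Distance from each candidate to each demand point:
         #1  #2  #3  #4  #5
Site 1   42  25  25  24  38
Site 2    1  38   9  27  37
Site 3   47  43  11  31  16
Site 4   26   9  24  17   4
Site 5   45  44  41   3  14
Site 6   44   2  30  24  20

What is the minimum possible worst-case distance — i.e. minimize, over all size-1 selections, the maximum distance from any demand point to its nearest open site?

Open {Site 4}.
  Farthest demand point is #1 at distance 26 (to Site 4); all others are ≤ 26.
With {Site 2} the worst case is 38.
With {Site 1} the worst case is 42.
No size-1 selection achieves below 26.

26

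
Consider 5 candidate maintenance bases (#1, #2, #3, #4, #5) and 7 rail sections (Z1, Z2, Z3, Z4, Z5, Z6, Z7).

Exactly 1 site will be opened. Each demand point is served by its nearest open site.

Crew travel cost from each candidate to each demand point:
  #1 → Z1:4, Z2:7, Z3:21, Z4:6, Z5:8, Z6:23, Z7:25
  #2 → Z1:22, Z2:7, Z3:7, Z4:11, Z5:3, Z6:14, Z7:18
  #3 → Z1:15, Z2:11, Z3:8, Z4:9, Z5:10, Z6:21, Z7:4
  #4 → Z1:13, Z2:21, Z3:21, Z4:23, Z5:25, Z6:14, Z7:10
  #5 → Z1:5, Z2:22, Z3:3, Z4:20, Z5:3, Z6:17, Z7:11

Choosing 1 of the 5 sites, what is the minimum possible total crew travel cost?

78

Open {#3}.
  Z1→#3 15, Z2→#3 11, Z3→#3 8, Z4→#3 9, Z5→#3 10, Z6→#3 21, Z7→#3 4  ⇒ total 78.
Compare {#5}: total 81.
Compare {#2}: total 82.
No size-1 selection does better; minimum is 78.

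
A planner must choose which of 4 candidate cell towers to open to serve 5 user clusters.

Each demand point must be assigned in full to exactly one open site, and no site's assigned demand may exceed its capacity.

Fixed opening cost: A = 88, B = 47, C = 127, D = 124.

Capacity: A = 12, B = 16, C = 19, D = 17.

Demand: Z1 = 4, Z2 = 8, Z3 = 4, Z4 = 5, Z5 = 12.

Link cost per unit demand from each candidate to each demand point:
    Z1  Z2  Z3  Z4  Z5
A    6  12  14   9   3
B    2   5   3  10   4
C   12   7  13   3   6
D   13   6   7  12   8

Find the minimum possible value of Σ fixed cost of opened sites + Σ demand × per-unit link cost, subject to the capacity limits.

Open {B, C}; cheapest assignment that respects the capacities:
  B (cap 16, load 16): Z1, Z2, Z3 — cost 4×2 + 8×5 + 4×3 = 60
  C (cap 19, load 17): Z4, Z5 — cost 5×3 + 12×6 = 87
  Shipping 147, fixed 174 → total 321.
  Any other capacity-feasible assignment to {B, C} ships for at least 147.
Compare {B, D}: its best feasible assignment gives total 363.
Compare {A, B, C}: its best feasible assignment gives total 373.
Every other set of open sites that can feasibly serve all demand totals ≥ 363 even under its best assignment. Minimum: 321.

321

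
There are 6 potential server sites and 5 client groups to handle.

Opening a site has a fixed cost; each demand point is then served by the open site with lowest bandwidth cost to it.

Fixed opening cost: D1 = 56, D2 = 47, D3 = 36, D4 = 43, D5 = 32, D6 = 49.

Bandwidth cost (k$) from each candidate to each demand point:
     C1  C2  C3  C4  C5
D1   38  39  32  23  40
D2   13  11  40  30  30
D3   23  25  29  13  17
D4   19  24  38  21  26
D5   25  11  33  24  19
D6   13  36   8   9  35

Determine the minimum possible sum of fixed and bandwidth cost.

Open {D5, D6}: assign each demand point to its cheapest open site.
  C1→D6 13, C2→D5 11, C3→D6 8, C4→D6 9, C5→D5 19
  bandwidth cost 60, fixed 81 → total 141.
Compare {D3}: bandwidth cost 107 + fixed 36 = 143.
Compare {D5}: bandwidth cost 112 + fixed 32 = 144.
Compare {D6}: bandwidth cost 101 + fixed 49 = 150.
All other subsets cost ≥ 143. Minimum total cost: 141.

141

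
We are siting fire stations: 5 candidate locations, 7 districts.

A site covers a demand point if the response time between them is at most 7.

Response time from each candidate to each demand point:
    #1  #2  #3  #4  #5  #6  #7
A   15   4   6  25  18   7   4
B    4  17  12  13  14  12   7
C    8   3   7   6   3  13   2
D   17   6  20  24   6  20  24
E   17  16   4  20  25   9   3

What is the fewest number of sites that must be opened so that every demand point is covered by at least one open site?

Coverage sets (demand points within 7 of each site):
  A: {#2, #3, #6, #7}
  B: {#1, #7}
  C: {#2, #3, #4, #5, #7}
  D: {#2, #5}
  E: {#3, #7}
No 2 sites suffice: every size-2 union leaves at least one demand point uncovered.
But {A, B, C} covers everything, so the minimum is 3.

3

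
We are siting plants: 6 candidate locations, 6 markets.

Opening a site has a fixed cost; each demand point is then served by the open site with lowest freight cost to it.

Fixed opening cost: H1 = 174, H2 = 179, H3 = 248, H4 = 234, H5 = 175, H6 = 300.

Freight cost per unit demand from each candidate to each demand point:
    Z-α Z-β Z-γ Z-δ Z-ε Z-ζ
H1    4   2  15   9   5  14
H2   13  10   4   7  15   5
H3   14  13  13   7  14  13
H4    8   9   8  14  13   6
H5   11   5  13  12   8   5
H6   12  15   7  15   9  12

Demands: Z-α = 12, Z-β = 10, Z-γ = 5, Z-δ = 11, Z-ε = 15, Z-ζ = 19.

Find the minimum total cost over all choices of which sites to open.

Open {H1, H2}: assign each demand point to its cheapest open site.
  Z-α→H1 12×4=48, Z-β→H1 10×2=20, Z-γ→H2 5×4=20, Z-δ→H2 11×7=77, Z-ε→H1 15×5=75, Z-ζ→H2 19×5=95
  freight cost 335, fixed 353 → total 688.
Compare {H1, H5}: freight cost 402 + fixed 349 = 751.
Compare {H1}: freight cost 583 + fixed 174 = 757.
Compare {H5}: freight cost 594 + fixed 175 = 769.
All other subsets cost ≥ 751. Minimum total cost: 688.

688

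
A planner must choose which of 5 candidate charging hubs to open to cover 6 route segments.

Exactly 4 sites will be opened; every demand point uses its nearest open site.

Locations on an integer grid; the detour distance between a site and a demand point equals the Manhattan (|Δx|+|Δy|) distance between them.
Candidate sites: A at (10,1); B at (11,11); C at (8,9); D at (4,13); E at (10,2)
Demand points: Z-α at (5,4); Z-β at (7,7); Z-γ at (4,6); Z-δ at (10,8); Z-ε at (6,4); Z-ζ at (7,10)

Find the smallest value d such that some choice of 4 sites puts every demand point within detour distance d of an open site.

7

Open {A, B, C, E}.
  Farthest demand point is Z-α at detour distance 7 (to E); all others are ≤ 7.
With {A, C, D, E} the worst case is 7.
With {B, C, D, E} the worst case is 7.
No size-4 selection achieves below 7.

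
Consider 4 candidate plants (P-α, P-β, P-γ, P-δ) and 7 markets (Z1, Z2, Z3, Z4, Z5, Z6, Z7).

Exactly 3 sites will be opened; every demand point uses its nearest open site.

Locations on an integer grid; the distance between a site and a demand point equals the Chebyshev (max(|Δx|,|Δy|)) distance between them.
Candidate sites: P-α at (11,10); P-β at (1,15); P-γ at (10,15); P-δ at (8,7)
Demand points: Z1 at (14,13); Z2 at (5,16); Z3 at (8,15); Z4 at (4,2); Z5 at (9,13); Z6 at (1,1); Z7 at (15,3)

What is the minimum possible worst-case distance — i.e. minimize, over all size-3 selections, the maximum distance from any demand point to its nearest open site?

7

Open {P-α, P-β, P-δ}.
  Farthest demand point is Z6 at distance 7 (to P-δ); all others are ≤ 7.
With {P-α, P-γ, P-δ} the worst case is 7.
With {P-β, P-γ, P-δ} the worst case is 7.
No size-3 selection achieves below 7.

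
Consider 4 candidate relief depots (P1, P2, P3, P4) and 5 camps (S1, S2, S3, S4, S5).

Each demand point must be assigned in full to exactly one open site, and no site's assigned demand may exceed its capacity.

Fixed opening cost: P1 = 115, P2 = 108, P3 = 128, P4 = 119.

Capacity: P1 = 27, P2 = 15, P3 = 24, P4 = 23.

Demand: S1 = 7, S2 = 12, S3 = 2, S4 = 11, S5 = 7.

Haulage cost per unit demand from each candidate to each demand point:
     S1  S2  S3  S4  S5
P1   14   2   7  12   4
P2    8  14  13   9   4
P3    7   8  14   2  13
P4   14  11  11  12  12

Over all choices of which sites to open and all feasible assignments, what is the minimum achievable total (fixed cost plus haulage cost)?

Open {P1, P3}; cheapest assignment that respects the capacities:
  P1 (cap 27, load 21): S2, S3, S5 — cost 12×2 + 2×7 + 7×4 = 66
  P3 (cap 24, load 18): S1, S4 — cost 7×7 + 11×2 = 71
  Shipping 137, fixed 243 → total 380.
  Any other capacity-feasible assignment to {P1, P3} ships for at least 137.
Compare {P1, P2}: its best feasible assignment gives total 477.
Compare {P1, P2, P3}: its best feasible assignment gives total 488.
Every other set of open sites that can feasibly serve all demand totals ≥ 477 even under its best assignment. Minimum: 380.

380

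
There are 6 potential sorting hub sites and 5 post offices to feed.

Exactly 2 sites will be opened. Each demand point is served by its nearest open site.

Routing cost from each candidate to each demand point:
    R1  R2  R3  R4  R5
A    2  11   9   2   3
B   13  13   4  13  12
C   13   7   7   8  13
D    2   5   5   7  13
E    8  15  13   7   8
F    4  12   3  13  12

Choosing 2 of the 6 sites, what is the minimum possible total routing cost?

Open {A, D}.
  R1→A 2, R2→D 5, R3→D 5, R4→A 2, R5→A 3  ⇒ total 17.
Compare {A, C}: total 21.
Compare {A, F}: total 21.
No size-2 selection does better; minimum is 17.

17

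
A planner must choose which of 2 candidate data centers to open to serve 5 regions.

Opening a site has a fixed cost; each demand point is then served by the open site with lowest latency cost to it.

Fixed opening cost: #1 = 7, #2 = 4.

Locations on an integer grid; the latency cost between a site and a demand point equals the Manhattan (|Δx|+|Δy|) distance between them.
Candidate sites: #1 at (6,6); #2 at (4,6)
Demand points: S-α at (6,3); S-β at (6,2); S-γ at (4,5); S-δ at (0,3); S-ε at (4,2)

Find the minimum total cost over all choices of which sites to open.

Open {#2}: assign each demand point to its cheapest open site.
  S-α→#2 5, S-β→#2 6, S-γ→#2 1, S-δ→#2 7, S-ε→#2 4
  latency cost 23, fixed 4 → total 27.
Compare {#1, #2}: latency cost 19 + fixed 11 = 30.
Compare {#1}: latency cost 25 + fixed 7 = 32.

27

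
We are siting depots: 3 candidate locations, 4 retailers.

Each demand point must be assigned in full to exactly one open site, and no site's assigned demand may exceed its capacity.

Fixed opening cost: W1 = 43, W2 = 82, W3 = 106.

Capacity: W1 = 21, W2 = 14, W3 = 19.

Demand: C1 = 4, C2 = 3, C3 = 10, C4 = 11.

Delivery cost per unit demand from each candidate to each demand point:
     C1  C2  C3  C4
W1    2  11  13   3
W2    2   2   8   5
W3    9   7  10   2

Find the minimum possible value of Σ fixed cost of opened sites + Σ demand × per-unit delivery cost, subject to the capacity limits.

Open {W1, W2}; cheapest assignment that respects the capacities:
  W1 (cap 21, load 15): C1, C4 — cost 4×2 + 11×3 = 41
  W2 (cap 14, load 13): C2, C3 — cost 3×2 + 10×8 = 86
  Shipping 127, fixed 125 → total 252.
  Any other capacity-feasible assignment to {W1, W2} ships for at least 127.
Compare {W1, W3}: its best feasible assignment gives total 311.
Compare {W2, W3}: its best feasible assignment gives total 319.
Every other set of open sites that can feasibly serve all demand totals ≥ 311 even under its best assignment. Minimum: 252.

252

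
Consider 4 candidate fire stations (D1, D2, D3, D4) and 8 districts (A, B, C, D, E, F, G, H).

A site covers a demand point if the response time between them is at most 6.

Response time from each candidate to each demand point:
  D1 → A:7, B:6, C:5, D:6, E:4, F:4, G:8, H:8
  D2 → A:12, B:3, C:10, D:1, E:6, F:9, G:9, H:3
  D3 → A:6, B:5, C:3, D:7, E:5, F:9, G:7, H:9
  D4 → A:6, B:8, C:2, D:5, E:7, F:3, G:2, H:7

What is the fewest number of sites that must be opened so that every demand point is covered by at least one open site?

2

Coverage sets (demand points within 6 of each site):
  D1: {B, C, D, E, F}
  D2: {B, D, E, H}
  D3: {A, B, C, E}
  D4: {A, C, D, F, G}
No single site covers all 8 demand points.
But {D2, D4} covers everything, so the minimum is 2.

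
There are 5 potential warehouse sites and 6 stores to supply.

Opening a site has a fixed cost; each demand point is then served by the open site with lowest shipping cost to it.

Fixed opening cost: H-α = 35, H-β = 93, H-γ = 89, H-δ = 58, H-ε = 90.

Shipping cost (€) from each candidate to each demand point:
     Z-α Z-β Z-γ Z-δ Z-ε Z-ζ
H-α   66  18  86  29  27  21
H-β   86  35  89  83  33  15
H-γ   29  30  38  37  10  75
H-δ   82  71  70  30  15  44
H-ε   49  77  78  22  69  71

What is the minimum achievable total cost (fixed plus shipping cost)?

269

Open {H-α, H-γ}: assign each demand point to its cheapest open site.
  Z-α→H-γ 29, Z-β→H-α 18, Z-γ→H-γ 38, Z-δ→H-α 29, Z-ε→H-γ 10, Z-ζ→H-α 21
  shipping cost 145, fixed 124 → total 269.
Compare {H-α}: shipping cost 247 + fixed 35 = 282.
Compare {H-γ}: shipping cost 219 + fixed 89 = 308.
Compare {H-α, H-δ}: shipping cost 219 + fixed 93 = 312.
All other subsets cost ≥ 282. Minimum total cost: 269.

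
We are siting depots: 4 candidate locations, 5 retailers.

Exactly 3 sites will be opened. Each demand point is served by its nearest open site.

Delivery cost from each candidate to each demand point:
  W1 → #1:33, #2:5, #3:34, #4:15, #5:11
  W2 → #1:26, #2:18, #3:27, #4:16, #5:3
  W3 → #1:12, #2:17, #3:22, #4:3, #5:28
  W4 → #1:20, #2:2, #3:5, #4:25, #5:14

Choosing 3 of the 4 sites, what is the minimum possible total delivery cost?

25

Open {W2, W3, W4}.
  #1→W3 12, #2→W4 2, #3→W4 5, #4→W3 3, #5→W2 3  ⇒ total 25.
Compare {W1, W3, W4}: total 33.
Compare {W1, W2, W3}: total 45.
No size-3 selection does better; minimum is 25.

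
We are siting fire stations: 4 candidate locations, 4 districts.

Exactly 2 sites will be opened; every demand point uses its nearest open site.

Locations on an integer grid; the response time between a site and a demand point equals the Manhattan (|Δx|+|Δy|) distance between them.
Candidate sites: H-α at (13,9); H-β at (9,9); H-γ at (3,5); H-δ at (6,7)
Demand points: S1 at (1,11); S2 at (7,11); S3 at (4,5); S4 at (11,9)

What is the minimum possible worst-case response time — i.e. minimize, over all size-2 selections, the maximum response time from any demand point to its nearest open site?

Open {H-α, H-γ}.
  Farthest demand point is S1 at response time 8 (to H-γ); all others are ≤ 8.
With {H-β, H-γ} the worst case is 8.
With {H-γ, H-δ} the worst case is 8.
No size-2 selection achieves below 8.

8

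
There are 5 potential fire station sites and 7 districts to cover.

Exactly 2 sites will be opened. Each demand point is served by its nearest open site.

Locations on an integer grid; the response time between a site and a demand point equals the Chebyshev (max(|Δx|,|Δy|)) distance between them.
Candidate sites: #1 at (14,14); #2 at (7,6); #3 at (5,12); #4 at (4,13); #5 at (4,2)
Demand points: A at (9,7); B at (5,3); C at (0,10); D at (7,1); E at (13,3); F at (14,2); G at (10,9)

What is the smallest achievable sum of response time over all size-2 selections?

29

Open {#2, #5}.
  A→#2 2, B→#5 1, C→#2 7, D→#5 3, E→#2 6, F→#2 7, G→#2 3  ⇒ total 29.
Compare {#2, #4}: total 30.
Compare {#2, #3}: total 31.
No size-2 selection does better; minimum is 29.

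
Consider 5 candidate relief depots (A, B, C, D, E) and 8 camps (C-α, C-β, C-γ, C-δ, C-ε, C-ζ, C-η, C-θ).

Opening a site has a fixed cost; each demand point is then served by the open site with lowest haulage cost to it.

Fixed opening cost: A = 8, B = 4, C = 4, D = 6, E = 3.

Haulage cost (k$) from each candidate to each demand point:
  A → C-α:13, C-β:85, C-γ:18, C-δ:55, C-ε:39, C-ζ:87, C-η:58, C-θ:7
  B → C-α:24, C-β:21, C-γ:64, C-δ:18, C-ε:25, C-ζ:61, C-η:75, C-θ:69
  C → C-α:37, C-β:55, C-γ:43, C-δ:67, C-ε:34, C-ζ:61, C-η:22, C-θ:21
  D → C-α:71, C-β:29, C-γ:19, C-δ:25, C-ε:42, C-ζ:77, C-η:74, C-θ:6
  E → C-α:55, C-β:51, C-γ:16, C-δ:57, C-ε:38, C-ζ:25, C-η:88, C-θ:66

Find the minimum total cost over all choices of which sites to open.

166

Open {A, B, C, E}: assign each demand point to its cheapest open site.
  C-α→A 13, C-β→B 21, C-γ→E 16, C-δ→B 18, C-ε→B 25, C-ζ→E 25, C-η→C 22, C-θ→A 7
  haulage cost 147, fixed 19 → total 166.
Compare {A, B, C, D, E}: haulage cost 146 + fixed 25 = 171.
Compare {B, C, D, E}: haulage cost 157 + fixed 17 = 174.
Compare {B, C, E}: haulage cost 172 + fixed 11 = 183.
All other subsets cost ≥ 171. Minimum total cost: 166.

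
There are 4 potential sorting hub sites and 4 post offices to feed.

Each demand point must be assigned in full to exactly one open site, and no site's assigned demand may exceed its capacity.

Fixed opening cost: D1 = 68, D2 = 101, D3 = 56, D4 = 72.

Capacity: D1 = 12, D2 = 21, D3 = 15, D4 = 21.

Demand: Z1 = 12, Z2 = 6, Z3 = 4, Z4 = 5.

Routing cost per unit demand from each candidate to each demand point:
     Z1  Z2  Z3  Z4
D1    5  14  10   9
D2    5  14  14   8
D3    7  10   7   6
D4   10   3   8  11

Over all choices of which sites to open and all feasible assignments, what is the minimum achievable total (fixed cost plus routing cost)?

Open {D1, D3}; cheapest assignment that respects the capacities:
  D1 (cap 12, load 12): Z1 — cost 12×5 = 60
  D3 (cap 15, load 15): Z2, Z3, Z4 — cost 6×10 + 4×7 + 5×6 = 118
  Shipping 178, fixed 124 → total 302.
  Any other capacity-feasible assignment to {D1, D3} ships for at least 178.
Compare {D1, D4}: its best feasible assignment gives total 305.
Compare {D3, D4}: its best feasible assignment gives total 317.
Every other set of open sites that can feasibly serve all demand totals ≥ 305 even under its best assignment. Minimum: 302.

302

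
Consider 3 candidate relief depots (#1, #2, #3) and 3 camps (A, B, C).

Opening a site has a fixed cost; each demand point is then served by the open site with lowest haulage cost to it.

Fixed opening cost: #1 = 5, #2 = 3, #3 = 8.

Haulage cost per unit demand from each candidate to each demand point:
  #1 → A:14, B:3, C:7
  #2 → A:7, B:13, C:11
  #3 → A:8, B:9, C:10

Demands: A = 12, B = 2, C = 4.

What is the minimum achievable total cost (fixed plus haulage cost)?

126

Open {#1, #2}: assign each demand point to its cheapest open site.
  A→#2 12×7=84, B→#1 2×3=6, C→#1 4×7=28
  haulage cost 118, fixed 8 → total 126.
Compare {#1, #2, #3}: haulage cost 118 + fixed 16 = 134.
Compare {#1, #3}: haulage cost 130 + fixed 13 = 143.
Compare {#2, #3}: haulage cost 142 + fixed 11 = 153.
All other subsets cost ≥ 134. Minimum total cost: 126.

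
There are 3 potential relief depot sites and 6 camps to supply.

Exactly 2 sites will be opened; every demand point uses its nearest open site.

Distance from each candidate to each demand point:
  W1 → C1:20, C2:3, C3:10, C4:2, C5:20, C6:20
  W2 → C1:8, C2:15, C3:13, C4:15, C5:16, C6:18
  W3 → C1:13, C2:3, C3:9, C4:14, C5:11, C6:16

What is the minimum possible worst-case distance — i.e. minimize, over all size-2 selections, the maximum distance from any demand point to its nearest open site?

Open {W1, W3}.
  Farthest demand point is C6 at distance 16 (to W3); all others are ≤ 16.
With {W2, W3} the worst case is 16.
With {W1, W2} the worst case is 18.
No size-2 selection achieves below 16.

16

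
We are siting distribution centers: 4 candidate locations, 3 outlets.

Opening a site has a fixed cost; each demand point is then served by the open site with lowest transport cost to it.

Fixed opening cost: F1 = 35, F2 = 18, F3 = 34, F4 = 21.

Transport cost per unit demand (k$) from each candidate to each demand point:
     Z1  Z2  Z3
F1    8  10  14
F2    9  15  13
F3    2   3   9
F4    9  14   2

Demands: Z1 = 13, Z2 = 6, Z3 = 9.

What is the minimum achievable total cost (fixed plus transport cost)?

Open {F3, F4}: assign each demand point to its cheapest open site.
  Z1→F3 13×2=26, Z2→F3 6×3=18, Z3→F4 9×2=18
  transport cost 62, fixed 55 → total 117.
Compare {F2, F3, F4}: transport cost 62 + fixed 73 = 135.
Compare {F1, F3, F4}: transport cost 62 + fixed 90 = 152.
Compare {F3}: transport cost 125 + fixed 34 = 159.
All other subsets cost ≥ 135. Minimum total cost: 117.

117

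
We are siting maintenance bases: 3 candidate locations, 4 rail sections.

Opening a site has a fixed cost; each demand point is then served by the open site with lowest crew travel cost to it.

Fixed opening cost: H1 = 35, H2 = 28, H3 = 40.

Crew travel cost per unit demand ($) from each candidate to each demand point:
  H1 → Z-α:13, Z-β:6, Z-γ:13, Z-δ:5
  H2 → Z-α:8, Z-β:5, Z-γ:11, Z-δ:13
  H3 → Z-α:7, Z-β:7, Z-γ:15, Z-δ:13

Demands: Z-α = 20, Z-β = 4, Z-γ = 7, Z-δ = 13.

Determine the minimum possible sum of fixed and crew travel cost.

385

Open {H1, H2}: assign each demand point to its cheapest open site.
  Z-α→H2 20×8=160, Z-β→H2 4×5=20, Z-γ→H2 7×11=77, Z-δ→H1 13×5=65
  crew travel cost 322, fixed 63 → total 385.
Compare {H1, H3}: crew travel cost 320 + fixed 75 = 395.
Compare {H1, H2, H3}: crew travel cost 302 + fixed 103 = 405.
Compare {H2}: crew travel cost 426 + fixed 28 = 454.
All other subsets cost ≥ 395. Minimum total cost: 385.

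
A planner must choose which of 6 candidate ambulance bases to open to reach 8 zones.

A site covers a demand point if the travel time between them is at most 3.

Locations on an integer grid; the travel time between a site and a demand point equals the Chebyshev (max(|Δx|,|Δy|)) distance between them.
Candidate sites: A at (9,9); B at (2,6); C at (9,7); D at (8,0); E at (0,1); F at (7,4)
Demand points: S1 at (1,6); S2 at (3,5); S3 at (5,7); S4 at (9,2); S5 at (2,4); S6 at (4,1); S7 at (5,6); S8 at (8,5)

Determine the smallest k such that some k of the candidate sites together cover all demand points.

Coverage sets (demand points within 3 of each site):
  A: {}
  B: {S1, S2, S3, S5, S7}
  C: {S8}
  D: {S4}
  E: {S5}
  F: {S3, S4, S6, S7, S8}
No single site covers all 8 demand points.
But {B, F} covers everything, so the minimum is 2.

2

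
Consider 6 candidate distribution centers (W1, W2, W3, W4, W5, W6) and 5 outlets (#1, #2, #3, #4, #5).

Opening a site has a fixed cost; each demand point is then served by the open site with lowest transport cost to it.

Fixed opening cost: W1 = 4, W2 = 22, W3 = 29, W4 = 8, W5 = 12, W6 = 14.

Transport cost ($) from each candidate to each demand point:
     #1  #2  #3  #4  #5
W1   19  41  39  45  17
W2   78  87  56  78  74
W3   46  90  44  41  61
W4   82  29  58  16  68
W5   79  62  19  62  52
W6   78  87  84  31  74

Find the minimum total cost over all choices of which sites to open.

124

Open {W1, W4, W5}: assign each demand point to its cheapest open site.
  #1→W1 19, #2→W4 29, #3→W5 19, #4→W4 16, #5→W1 17
  transport cost 100, fixed 24 → total 124.
Compare {W1, W4}: transport cost 120 + fixed 12 = 132.
Compare {W1, W4, W5, W6}: transport cost 100 + fixed 38 = 138.
Compare {W1, W4, W6}: transport cost 120 + fixed 26 = 146.
All other subsets cost ≥ 132. Minimum total cost: 124.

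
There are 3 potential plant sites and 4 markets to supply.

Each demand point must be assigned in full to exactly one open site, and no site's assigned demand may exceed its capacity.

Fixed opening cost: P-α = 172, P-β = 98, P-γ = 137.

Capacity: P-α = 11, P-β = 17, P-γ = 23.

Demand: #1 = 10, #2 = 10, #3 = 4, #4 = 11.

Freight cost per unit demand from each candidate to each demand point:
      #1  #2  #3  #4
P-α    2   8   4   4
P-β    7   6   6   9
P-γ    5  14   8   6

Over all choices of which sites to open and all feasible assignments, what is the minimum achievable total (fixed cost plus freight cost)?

435

Open {P-β, P-γ}; cheapest assignment that respects the capacities:
  P-β (cap 17, load 14): #2, #3 — cost 10×6 + 4×6 = 84
  P-γ (cap 23, load 21): #1, #4 — cost 10×5 + 11×6 = 116
  Shipping 200, fixed 235 → total 435.
  Any other capacity-feasible assignment to {P-β, P-γ} ships for at least 200.
Compare {P-α, P-β, P-γ}: its best feasible assignment gives total 577.
Every other set of open sites that can feasibly serve all demand totals ≥ 577 even under its best assignment. Minimum: 435.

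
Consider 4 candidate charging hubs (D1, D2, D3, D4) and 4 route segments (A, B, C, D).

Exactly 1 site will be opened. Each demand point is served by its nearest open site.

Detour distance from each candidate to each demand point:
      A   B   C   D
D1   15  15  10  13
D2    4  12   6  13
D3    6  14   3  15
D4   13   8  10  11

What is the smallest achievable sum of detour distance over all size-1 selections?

35

Open {D2}.
  A→D2 4, B→D2 12, C→D2 6, D→D2 13  ⇒ total 35.
Compare {D3}: total 38.
Compare {D4}: total 42.
No size-1 selection does better; minimum is 35.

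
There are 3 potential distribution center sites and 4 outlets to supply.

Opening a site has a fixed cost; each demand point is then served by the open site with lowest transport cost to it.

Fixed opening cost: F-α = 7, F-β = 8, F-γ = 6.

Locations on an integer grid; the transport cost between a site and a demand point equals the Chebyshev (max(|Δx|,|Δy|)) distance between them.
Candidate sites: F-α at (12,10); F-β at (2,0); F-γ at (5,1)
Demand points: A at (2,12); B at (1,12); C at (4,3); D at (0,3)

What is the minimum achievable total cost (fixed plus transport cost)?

35

Open {F-γ}: assign each demand point to its cheapest open site.
  A→F-γ 11, B→F-γ 11, C→F-γ 2, D→F-γ 5
  transport cost 29, fixed 6 → total 35.
Compare {F-β}: transport cost 30 + fixed 8 = 38.
Compare {F-α, F-γ}: transport cost 28 + fixed 13 = 41.
Compare {F-β, F-γ}: transport cost 27 + fixed 14 = 41.
All other subsets cost ≥ 38. Minimum total cost: 35.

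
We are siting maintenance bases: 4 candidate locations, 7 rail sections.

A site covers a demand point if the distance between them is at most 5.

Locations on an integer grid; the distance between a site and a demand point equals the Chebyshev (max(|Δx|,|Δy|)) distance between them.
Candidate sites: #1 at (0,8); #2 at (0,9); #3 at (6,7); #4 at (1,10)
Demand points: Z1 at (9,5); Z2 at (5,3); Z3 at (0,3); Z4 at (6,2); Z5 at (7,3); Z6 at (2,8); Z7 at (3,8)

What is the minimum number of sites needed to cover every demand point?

Coverage sets (demand points within 5 of each site):
  #1: {Z2, Z3, Z6, Z7}
  #2: {Z6, Z7}
  #3: {Z1, Z2, Z4, Z5, Z6, Z7}
  #4: {Z6, Z7}
No single site covers all 7 demand points.
But {#1, #3} covers everything, so the minimum is 2.

2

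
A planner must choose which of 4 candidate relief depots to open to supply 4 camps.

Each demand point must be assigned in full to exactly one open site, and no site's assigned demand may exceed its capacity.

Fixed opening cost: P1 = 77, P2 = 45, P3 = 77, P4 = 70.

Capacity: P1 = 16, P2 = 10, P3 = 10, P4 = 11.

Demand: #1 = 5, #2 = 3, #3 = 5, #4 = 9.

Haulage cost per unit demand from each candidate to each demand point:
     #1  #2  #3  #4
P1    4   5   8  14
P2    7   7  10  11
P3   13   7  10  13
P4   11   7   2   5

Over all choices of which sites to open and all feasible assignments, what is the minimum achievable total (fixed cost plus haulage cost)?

267

Open {P1, P4}; cheapest assignment that respects the capacities:
  P1 (cap 16, load 13): #1, #2, #3 — cost 5×4 + 3×5 + 5×8 = 75
  P4 (cap 11, load 9): #4 — cost 9×5 = 45
  Shipping 120, fixed 147 → total 267.
  Any other capacity-feasible assignment to {P1, P4} ships for at least 120.
Compare {P1, P2}: its best feasible assignment gives total 296.
Compare {P1, P2, P4}: its best feasible assignment gives total 312.
Every other set of open sites that can feasibly serve all demand totals ≥ 296 even under its best assignment. Minimum: 267.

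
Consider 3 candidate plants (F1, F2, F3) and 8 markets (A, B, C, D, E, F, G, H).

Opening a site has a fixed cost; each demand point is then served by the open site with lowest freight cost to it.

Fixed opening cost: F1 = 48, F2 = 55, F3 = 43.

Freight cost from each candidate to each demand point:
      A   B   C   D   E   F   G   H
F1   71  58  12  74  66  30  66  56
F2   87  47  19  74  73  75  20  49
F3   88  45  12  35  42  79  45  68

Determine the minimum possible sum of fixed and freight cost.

Open {F1, F3}: assign each demand point to its cheapest open site.
  A→F1 71, B→F3 45, C→F1 12, D→F3 35, E→F3 42, F→F1 30, G→F3 45, H→F1 56
  freight cost 336, fixed 91 → total 427.
Compare {F1, F2, F3}: freight cost 304 + fixed 146 = 450.
Compare {F3}: freight cost 414 + fixed 43 = 457.
Compare {F2, F3}: freight cost 365 + fixed 98 = 463.
All other subsets cost ≥ 450. Minimum total cost: 427.

427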